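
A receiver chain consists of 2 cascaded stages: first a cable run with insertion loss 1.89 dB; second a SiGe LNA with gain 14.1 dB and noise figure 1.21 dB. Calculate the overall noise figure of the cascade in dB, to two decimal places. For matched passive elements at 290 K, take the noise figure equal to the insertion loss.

3.10 dB

Convert to linear (a loss of L dB is a gain of −L dB): F_i = 10^(NF_i/10), G_i = 10^(G_i,dB/10)
  Stage 1: F_1 = 10^(1.89/10) = 1.545, G_1 = 10^(−1.89/10) = 0.6471
  Stage 2: F_2 = 10^(1.21/10) = 1.321, G_2 = 10^(14.1/10) = 25.70
Friis cascade:
  F = 1.545 + (1.321 − 1)/0.6471 = 2.042
NF = 10 log₁₀(2.042) = 3.10 dB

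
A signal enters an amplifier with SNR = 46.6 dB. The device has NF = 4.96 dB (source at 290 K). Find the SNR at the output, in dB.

By definition F = SNR_in/SNR_out, so in dB: SNR_out = SNR_in − NF
SNR_out = 46.6 − 4.96 = 41.64 dB

41.64 dB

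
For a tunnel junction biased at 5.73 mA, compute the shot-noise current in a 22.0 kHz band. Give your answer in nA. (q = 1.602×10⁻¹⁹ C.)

I_n = √(2qI·B)
2qI·B = 2 × 1.602×10⁻¹⁹ × 5.73×10⁻³ × 2.20×10⁴ = 4.04×10⁻¹⁷ A²
I_n = √(4.04×10⁻¹⁷) = 6.36×10⁻⁹ A = 6.36 nA

6.36 nA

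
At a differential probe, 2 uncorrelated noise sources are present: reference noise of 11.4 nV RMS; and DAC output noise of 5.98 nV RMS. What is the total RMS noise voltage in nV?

12.9 nV

Uncorrelated sources add in power (mean-square): V_tot = √(ΣV_i²)
V_tot = √[(1.14×10⁻⁸)² + (5.98×10⁻⁹)²] = 1.29×10⁻⁸ V = 12.9 nV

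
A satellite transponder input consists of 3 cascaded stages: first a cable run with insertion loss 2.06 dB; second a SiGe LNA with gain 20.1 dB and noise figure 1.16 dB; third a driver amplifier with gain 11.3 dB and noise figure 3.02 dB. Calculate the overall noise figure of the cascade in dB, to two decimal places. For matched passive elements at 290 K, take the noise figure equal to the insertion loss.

3.25 dB

Convert to linear (a loss of L dB is a gain of −L dB): F_i = 10^(NF_i/10), G_i = 10^(G_i,dB/10)
  Stage 1: F_1 = 10^(2.06/10) = 1.607, G_1 = 10^(−2.06/10) = 0.6223
  Stage 2: F_2 = 10^(1.16/10) = 1.306, G_2 = 10^(20.1/10) = 102.3
  Stage 3: F_3 = 10^(3.02/10) = 2.004, G_3 = 10^(11.3/10) = 13.49
Friis cascade:
  F = 1.607 + (1.306 − 1)/0.6223 + (2.004 − 1)/63.68 = 2.115
NF = 10 log₁₀(2.115) = 3.25 dB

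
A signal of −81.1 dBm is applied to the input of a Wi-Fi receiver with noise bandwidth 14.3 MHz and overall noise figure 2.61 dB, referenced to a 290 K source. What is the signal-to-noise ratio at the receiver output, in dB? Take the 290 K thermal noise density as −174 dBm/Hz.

18.7 dB

Noise floor: N = −174 + 10 log₁₀(B) + NF
10 log₁₀(1.43×10⁷) = 71.55 dB
N = −174 + 71.55 + 2.61 = −99.84 dBm
SNR = P_sig − N = −81.1 − (−99.84) = 18.74 dB → 18.7 dB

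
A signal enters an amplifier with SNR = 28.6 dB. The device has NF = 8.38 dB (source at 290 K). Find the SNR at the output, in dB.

By definition F = SNR_in/SNR_out, so in dB: SNR_out = SNR_in − NF
SNR_out = 28.6 − 8.38 = 20.22 dB

20.22 dB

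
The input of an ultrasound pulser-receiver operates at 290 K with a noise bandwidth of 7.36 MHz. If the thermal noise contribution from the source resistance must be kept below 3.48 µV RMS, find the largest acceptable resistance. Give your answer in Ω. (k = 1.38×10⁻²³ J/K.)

Johnson–Nyquist: V_n = √(4kTRB) ⇒ R = V_n² / (4kTB)
4kTB = 4 × 1.38×10⁻²³ × 290 × 7.36×10⁶ = 1.18×10⁻¹³
R = (3.48×10⁻⁶)² / 1.18×10⁻¹³ = 1.03×10² Ω = 103 Ω

103 Ω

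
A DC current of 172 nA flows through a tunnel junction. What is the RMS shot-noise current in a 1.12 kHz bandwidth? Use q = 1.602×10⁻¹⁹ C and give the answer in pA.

I_n = √(2qI·B)
2qI·B = 2 × 1.602×10⁻¹⁹ × 1.72×10⁻⁷ × 1.12×10³ = 6.17×10⁻²³ A²
I_n = √(6.17×10⁻²³) = 7.86×10⁻¹² A = 7.86 pA

7.86 pA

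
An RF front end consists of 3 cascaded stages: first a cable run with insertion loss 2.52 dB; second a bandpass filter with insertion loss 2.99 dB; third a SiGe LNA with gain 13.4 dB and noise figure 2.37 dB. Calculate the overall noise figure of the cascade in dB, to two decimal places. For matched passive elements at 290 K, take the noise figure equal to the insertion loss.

7.88 dB

Convert to linear (a loss of L dB is a gain of −L dB): F_i = 10^(NF_i/10), G_i = 10^(G_i,dB/10)
  Stage 1: F_1 = 10^(2.52/10) = 1.786, G_1 = 10^(−2.52/10) = 0.5598
  Stage 2: F_2 = 10^(2.99/10) = 1.991, G_2 = 10^(−2.99/10) = 0.5023
  Stage 3: F_3 = 10^(2.37/10) = 1.726, G_3 = 10^(13.4/10) = 21.88
Friis cascade:
  F = 1.786 + (1.991 − 1)/0.5598 + (1.726 − 1)/0.2812 = 6.138
NF = 10 log₁₀(6.138) = 7.88 dB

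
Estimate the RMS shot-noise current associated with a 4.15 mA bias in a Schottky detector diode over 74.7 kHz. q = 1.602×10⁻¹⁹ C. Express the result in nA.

9.97 nA

I_n = √(2qI·B)
2qI·B = 2 × 1.602×10⁻¹⁹ × 4.15×10⁻³ × 7.47×10⁴ = 9.93×10⁻¹⁷ A²
I_n = √(9.93×10⁻¹⁷) = 9.97×10⁻⁹ A = 9.97 nA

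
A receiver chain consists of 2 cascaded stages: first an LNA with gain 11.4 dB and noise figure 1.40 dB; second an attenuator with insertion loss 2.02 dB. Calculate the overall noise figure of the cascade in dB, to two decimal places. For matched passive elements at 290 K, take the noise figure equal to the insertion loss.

1.53 dB

Convert to linear (a loss of L dB is a gain of −L dB): F_i = 10^(NF_i/10), G_i = 10^(G_i,dB/10)
  Stage 1: F_1 = 10^(1.40/10) = 1.380, G_1 = 10^(11.4/10) = 13.80
  Stage 2: F_2 = 10^(2.02/10) = 1.592, G_2 = 10^(−2.02/10) = 0.6281
Friis cascade:
  F = 1.380 + (1.592 − 1)/13.80 = 1.423
NF = 10 log₁₀(1.423) = 1.53 dB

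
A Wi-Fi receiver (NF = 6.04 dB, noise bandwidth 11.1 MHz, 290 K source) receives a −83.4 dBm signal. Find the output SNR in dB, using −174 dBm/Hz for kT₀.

14.1 dB

Noise floor: N = −174 + 10 log₁₀(B) + NF
10 log₁₀(1.11×10⁷) = 70.45 dB
N = −174 + 70.45 + 6.04 = −97.51 dBm
SNR = P_sig − N = −83.4 − (−97.51) = 14.11 dB → 14.1 dB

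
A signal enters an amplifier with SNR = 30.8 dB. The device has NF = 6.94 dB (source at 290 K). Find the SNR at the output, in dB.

By definition F = SNR_in/SNR_out, so in dB: SNR_out = SNR_in − NF
SNR_out = 30.8 − 6.94 = 23.86 dB

23.86 dB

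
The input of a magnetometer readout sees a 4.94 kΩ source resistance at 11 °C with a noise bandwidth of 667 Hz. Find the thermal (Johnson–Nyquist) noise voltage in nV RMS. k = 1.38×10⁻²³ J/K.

227 nV

T = 11 °C + 273.15 = 284.15 K
V_n = √(4kTRB)
4kTRB = 4 × 1.38×10⁻²³ × 284.15 × 4.94×10³ × 6.67×10² = 5.17×10⁻¹⁴ V²
V_n = √(5.17×10⁻¹⁴) = 2.27×10⁻⁷ V = 227 nV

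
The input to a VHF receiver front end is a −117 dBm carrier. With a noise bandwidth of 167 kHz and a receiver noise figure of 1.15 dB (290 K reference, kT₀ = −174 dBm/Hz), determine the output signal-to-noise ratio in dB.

Noise floor: N = −174 + 10 log₁₀(B) + NF
10 log₁₀(1.67×10⁵) = 52.23 dB
N = −174 + 52.23 + 1.15 = −120.62 dBm
SNR = P_sig − N = −117 − (−120.62) = 3.62 dB → 3.6 dB

3.6 dB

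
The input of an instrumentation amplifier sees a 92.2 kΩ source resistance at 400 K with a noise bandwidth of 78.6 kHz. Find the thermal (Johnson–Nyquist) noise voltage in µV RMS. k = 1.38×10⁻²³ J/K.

12.6 µV

V_n = √(4kTRB)
4kTRB = 4 × 1.38×10⁻²³ × 400 × 9.22×10⁴ × 7.86×10⁴ = 1.60×10⁻¹⁰ V²
V_n = √(1.60×10⁻¹⁰) = 1.26×10⁻⁵ V = 12.6 µV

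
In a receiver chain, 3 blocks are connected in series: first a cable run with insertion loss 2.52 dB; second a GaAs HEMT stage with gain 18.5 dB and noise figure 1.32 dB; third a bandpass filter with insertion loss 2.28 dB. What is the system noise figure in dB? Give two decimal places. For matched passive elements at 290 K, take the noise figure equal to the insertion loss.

3.87 dB

Convert to linear (a loss of L dB is a gain of −L dB): F_i = 10^(NF_i/10), G_i = 10^(G_i,dB/10)
  Stage 1: F_1 = 10^(2.52/10) = 1.786, G_1 = 10^(−2.52/10) = 0.5598
  Stage 2: F_2 = 10^(1.32/10) = 1.355, G_2 = 10^(18.5/10) = 70.79
  Stage 3: F_3 = 10^(2.28/10) = 1.690, G_3 = 10^(−2.28/10) = 0.5916
Friis cascade:
  F = 1.786 + (1.355 − 1)/0.5598 + (1.690 − 1)/39.63 = 2.438
NF = 10 log₁₀(2.438) = 3.87 dB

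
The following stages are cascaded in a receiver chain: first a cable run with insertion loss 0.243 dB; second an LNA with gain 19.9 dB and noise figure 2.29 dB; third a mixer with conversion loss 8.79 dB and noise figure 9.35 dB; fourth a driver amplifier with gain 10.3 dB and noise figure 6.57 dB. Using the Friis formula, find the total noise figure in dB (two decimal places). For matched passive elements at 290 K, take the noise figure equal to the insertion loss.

Convert to linear (a loss of L dB is a gain of −L dB): F_i = 10^(NF_i/10), G_i = 10^(G_i,dB/10)
  Stage 1: F_1 = 10^(0.243/10) = 1.058, G_1 = 10^(−0.243/10) = 0.9456
  Stage 2: F_2 = 10^(2.29/10) = 1.694, G_2 = 10^(19.9/10) = 97.72
  Stage 3: F_3 = 10^(9.35/10) = 8.610, G_3 = 10^(−8.79/10) = 0.1321
  Stage 4: F_4 = 10^(6.57/10) = 4.539, G_4 = 10^(10.3/10) = 10.72
Friis cascade:
  F = 1.058 + (1.694 − 1)/0.9456 + (8.610 − 1)/92.41 + (4.539 − 1)/12.21 = 2.164
NF = 10 log₁₀(2.164) = 3.35 dB

3.35 dB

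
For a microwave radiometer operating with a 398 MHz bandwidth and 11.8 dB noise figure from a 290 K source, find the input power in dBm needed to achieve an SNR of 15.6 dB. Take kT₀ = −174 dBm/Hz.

Sensitivity = −174 + 10 log₁₀(B) + NF + SNR_min
= −174 + 86 + 11.8 + 15.6
= −60.6 dBm → −60.6 dBm

−60.6 dBm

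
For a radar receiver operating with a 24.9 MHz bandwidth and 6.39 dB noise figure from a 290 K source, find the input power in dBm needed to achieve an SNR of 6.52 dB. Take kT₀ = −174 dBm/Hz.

−87.1 dBm

Sensitivity = −174 + 10 log₁₀(B) + NF + SNR_min
= −174 + 73.96 + 6.39 + 6.52
= −87.13 dBm → −87.1 dBm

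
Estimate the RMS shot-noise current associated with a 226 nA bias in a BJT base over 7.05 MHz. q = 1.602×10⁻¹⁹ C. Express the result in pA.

714 pA

I_n = √(2qI·B)
2qI·B = 2 × 1.602×10⁻¹⁹ × 2.26×10⁻⁷ × 7.05×10⁶ = 5.10×10⁻¹⁹ A²
I_n = √(5.10×10⁻¹⁹) = 7.14×10⁻¹⁰ A = 714 pA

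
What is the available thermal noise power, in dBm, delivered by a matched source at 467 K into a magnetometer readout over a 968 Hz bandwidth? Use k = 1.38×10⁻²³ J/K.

P_n = kTB = 1.38×10⁻²³ × 467 × 9.68×10² = 6.24×10⁻¹⁸ W
In dBm: 10 log₁₀(6.24×10⁻¹⁸ / 10⁻³) = −142.0 dBm

−142.0 dBm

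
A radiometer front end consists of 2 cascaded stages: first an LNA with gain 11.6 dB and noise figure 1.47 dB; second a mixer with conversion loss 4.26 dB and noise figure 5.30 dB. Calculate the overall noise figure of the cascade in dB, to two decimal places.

Convert to linear (a loss of L dB is a gain of −L dB): F_i = 10^(NF_i/10), G_i = 10^(G_i,dB/10)
  Stage 1: F_1 = 10^(1.47/10) = 1.403, G_1 = 10^(11.6/10) = 14.45
  Stage 2: F_2 = 10^(5.30/10) = 3.388, G_2 = 10^(−4.26/10) = 0.3750
Friis cascade:
  F = 1.403 + (3.388 − 1)/14.45 = 1.568
NF = 10 log₁₀(1.568) = 1.95 dB

1.95 dB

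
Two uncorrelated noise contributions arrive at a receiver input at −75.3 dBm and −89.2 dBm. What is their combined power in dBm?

Convert to linear, add, convert back:
P₁ = 2.95×10⁻¹¹ W, P₂ = 1.20×10⁻¹² W
P_tot = 3.07×10⁻¹¹ W → 10 log₁₀(P_tot / 10⁻³) = −75.1 dBm

−75.1 dBm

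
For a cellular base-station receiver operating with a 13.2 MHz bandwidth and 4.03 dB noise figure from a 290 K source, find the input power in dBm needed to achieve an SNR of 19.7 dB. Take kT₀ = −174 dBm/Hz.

Sensitivity = −174 + 10 log₁₀(B) + NF + SNR_min
= −174 + 71.21 + 4.03 + 19.7
= −79.06 dBm → −79.1 dBm

−79.1 dBm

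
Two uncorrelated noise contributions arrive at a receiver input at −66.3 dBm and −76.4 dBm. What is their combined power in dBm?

Convert to linear, add, convert back:
P₁ = 2.34×10⁻¹⁰ W, P₂ = 2.29×10⁻¹¹ W
P_tot = 2.57×10⁻¹⁰ W → 10 log₁₀(P_tot / 10⁻³) = −65.9 dBm

−65.9 dBm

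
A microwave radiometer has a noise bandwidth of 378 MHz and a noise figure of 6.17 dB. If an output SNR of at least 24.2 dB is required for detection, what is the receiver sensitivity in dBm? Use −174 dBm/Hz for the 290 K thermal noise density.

−57.9 dBm

Sensitivity = −174 + 10 log₁₀(B) + NF + SNR_min
= −174 + 85.77 + 6.17 + 24.2
= −57.86 dBm → −57.9 dBm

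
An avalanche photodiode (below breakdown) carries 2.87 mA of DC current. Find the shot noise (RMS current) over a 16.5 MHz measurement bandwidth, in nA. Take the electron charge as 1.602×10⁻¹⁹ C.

I_n = √(2qI·B)
2qI·B = 2 × 1.602×10⁻¹⁹ × 2.87×10⁻³ × 1.65×10⁷ = 1.52×10⁻¹⁴ A²
I_n = √(1.52×10⁻¹⁴) = 1.23×10⁻⁷ A = 123 nA

123 nA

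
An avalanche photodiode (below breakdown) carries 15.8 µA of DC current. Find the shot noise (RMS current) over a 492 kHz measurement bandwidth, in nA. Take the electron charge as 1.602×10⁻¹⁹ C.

1.58 nA

I_n = √(2qI·B)
2qI·B = 2 × 1.602×10⁻¹⁹ × 1.58×10⁻⁵ × 4.92×10⁵ = 2.49×10⁻¹⁸ A²
I_n = √(2.49×10⁻¹⁸) = 1.58×10⁻⁹ A = 1.58 nA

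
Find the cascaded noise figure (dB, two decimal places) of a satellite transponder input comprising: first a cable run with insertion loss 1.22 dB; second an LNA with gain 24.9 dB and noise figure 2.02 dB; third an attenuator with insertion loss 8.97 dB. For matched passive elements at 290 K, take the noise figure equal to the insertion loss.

Convert to linear (a loss of L dB is a gain of −L dB): F_i = 10^(NF_i/10), G_i = 10^(G_i,dB/10)
  Stage 1: F_1 = 10^(1.22/10) = 1.324, G_1 = 10^(−1.22/10) = 0.7551
  Stage 2: F_2 = 10^(2.02/10) = 1.592, G_2 = 10^(24.9/10) = 309.0
  Stage 3: F_3 = 10^(8.97/10) = 7.889, G_3 = 10^(−8.97/10) = 0.1268
Friis cascade:
  F = 1.324 + (1.592 − 1)/0.7551 + (7.889 − 1)/233.3 = 2.138
NF = 10 log₁₀(2.138) = 3.30 dB

3.30 dB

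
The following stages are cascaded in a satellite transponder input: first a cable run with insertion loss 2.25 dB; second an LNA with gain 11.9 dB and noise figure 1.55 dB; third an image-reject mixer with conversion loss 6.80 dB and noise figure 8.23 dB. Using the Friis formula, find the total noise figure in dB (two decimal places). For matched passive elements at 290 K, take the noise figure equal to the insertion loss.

4.79 dB

Convert to linear (a loss of L dB is a gain of −L dB): F_i = 10^(NF_i/10), G_i = 10^(G_i,dB/10)
  Stage 1: F_1 = 10^(2.25/10) = 1.679, G_1 = 10^(−2.25/10) = 0.5957
  Stage 2: F_2 = 10^(1.55/10) = 1.429, G_2 = 10^(11.9/10) = 15.49
  Stage 3: F_3 = 10^(8.23/10) = 6.653, G_3 = 10^(−6.80/10) = 0.2089
Friis cascade:
  F = 1.679 + (1.429 − 1)/0.5957 + (6.653 − 1)/9.226 = 3.012
NF = 10 log₁₀(3.012) = 4.79 dB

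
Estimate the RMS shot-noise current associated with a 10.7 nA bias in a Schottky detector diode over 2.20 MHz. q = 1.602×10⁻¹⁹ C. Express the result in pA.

I_n = √(2qI·B)
2qI·B = 2 × 1.602×10⁻¹⁹ × 1.07×10⁻⁸ × 2.20×10⁶ = 7.54×10⁻²¹ A²
I_n = √(7.54×10⁻²¹) = 8.68×10⁻¹¹ A = 86.8 pA

86.8 pA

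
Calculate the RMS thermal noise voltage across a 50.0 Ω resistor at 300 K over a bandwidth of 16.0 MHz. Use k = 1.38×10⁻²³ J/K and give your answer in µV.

3.64 µV

V_n = √(4kTRB)
4kTRB = 4 × 1.38×10⁻²³ × 300 × 5.00×10¹ × 1.60×10⁷ = 1.32×10⁻¹¹ V²
V_n = √(1.32×10⁻¹¹) = 3.64×10⁻⁶ V = 3.64 µV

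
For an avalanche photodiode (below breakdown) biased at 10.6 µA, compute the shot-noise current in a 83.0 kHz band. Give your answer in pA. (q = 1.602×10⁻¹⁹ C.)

I_n = √(2qI·B)
2qI·B = 2 × 1.602×10⁻¹⁹ × 1.06×10⁻⁵ × 8.30×10⁴ = 2.82×10⁻¹⁹ A²
I_n = √(2.82×10⁻¹⁹) = 5.31×10⁻¹⁰ A = 531 pA

531 pA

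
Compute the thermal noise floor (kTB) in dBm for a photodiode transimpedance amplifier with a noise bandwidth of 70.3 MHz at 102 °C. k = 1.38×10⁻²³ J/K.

T = 102 °C + 273.15 = 375.15 K
P_n = kTB = 1.38×10⁻²³ × 375.15 × 7.03×10⁷ = 3.64×10⁻¹³ W
In dBm: 10 log₁₀(3.64×10⁻¹³ / 10⁻³) = −94.4 dBm

−94.4 dBm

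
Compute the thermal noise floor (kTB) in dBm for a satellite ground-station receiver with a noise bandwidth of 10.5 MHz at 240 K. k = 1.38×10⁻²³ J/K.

−104.6 dBm

P_n = kTB = 1.38×10⁻²³ × 240 × 1.05×10⁷ = 3.48×10⁻¹⁴ W
In dBm: 10 log₁₀(3.48×10⁻¹⁴ / 10⁻³) = −104.6 dBm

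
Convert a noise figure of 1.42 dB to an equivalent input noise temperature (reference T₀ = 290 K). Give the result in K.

112 K

F = 10^(1.42/10) = 1.38676
T_e = (F − 1)·T₀ = (1.38676 − 1) × 290 = 112 K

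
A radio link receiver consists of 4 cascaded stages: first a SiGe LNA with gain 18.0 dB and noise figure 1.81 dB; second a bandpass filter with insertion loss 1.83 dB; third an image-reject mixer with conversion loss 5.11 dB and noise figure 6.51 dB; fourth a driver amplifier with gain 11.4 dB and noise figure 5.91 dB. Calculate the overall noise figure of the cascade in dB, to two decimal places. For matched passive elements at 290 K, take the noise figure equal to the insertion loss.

2.64 dB

Convert to linear (a loss of L dB is a gain of −L dB): F_i = 10^(NF_i/10), G_i = 10^(G_i,dB/10)
  Stage 1: F_1 = 10^(1.81/10) = 1.517, G_1 = 10^(18.0/10) = 63.10
  Stage 2: F_2 = 10^(1.83/10) = 1.524, G_2 = 10^(−1.83/10) = 0.6561
  Stage 3: F_3 = 10^(6.51/10) = 4.477, G_3 = 10^(−5.11/10) = 0.3083
  Stage 4: F_4 = 10^(5.91/10) = 3.899, G_4 = 10^(11.4/10) = 13.80
Friis cascade:
  F = 1.517 + (1.524 − 1)/63.10 + (4.477 − 1)/41.40 + (3.899 − 1)/12.76 = 1.836
NF = 10 log₁₀(1.836) = 2.64 dB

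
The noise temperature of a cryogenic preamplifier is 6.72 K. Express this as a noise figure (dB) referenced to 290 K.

F = 1 + T_e/T₀ = 1 + 6.72/290 = 1.02317
NF = 10 log₁₀(1.02317) = 0.099 dB

0.099 dB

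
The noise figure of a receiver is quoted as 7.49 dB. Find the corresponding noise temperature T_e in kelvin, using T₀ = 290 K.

F = 10^(7.49/10) = 5.61048
T_e = (F − 1)·T₀ = (5.61048 − 1) × 290 = 1337 K

1337 K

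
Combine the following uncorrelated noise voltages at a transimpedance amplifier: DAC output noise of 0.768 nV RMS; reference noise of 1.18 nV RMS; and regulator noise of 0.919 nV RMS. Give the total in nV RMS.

1.68 nV

Uncorrelated sources add in power (mean-square): V_tot = √(ΣV_i²)
V_tot = √[(7.68×10⁻¹⁰)² + (1.18×10⁻⁹)² + (9.19×10⁻¹⁰)²] = 1.68×10⁻⁹ V = 1.68 nV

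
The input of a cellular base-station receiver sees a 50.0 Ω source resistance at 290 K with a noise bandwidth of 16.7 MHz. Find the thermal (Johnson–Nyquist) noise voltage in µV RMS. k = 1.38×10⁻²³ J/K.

V_n = √(4kTRB)
4kTRB = 4 × 1.38×10⁻²³ × 290 × 5.00×10¹ × 1.67×10⁷ = 1.34×10⁻¹¹ V²
V_n = √(1.34×10⁻¹¹) = 3.66×10⁻⁶ V = 3.66 µV

3.66 µV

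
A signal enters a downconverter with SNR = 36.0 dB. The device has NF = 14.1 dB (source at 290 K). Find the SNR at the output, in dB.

21.9 dB

By definition F = SNR_in/SNR_out, so in dB: SNR_out = SNR_in − NF
SNR_out = 36.0 − 14.1 = 21.9 dB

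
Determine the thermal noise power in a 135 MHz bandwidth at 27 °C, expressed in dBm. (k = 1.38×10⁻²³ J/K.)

T = 27 °C + 273.15 = 300.15 K
P_n = kTB = 1.38×10⁻²³ × 300.15 × 1.35×10⁸ = 5.59×10⁻¹³ W
In dBm: 10 log₁₀(5.59×10⁻¹³ / 10⁻³) = −92.5 dBm

−92.5 dBm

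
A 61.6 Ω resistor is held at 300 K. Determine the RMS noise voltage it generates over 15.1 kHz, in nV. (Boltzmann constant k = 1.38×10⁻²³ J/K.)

124 nV

V_n = √(4kTRB)
4kTRB = 4 × 1.38×10⁻²³ × 300 × 6.16×10¹ × 1.51×10⁴ = 1.54×10⁻¹⁴ V²
V_n = √(1.54×10⁻¹⁴) = 1.24×10⁻⁷ V = 124 nV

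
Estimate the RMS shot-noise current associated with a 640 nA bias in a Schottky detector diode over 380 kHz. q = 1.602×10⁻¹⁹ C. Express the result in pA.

279 pA

I_n = √(2qI·B)
2qI·B = 2 × 1.602×10⁻¹⁹ × 6.40×10⁻⁷ × 3.80×10⁵ = 7.79×10⁻²⁰ A²
I_n = √(7.79×10⁻²⁰) = 2.79×10⁻¹⁰ A = 279 pA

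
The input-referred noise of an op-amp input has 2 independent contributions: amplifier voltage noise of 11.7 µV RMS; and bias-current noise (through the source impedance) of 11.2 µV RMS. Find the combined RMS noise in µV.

Uncorrelated sources add in power (mean-square): V_tot = √(ΣV_i²)
V_tot = √[(1.17×10⁻⁵)² + (1.12×10⁻⁵)²] = 1.62×10⁻⁵ V = 16.2 µV

16.2 µV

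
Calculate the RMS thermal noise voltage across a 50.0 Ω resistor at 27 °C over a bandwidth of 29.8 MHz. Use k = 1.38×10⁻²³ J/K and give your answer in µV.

4.97 µV

T = 27 °C + 273.15 = 300.15 K
V_n = √(4kTRB)
4kTRB = 4 × 1.38×10⁻²³ × 300.15 × 5.00×10¹ × 2.98×10⁷ = 2.47×10⁻¹¹ V²
V_n = √(2.47×10⁻¹¹) = 4.97×10⁻⁶ V = 4.97 µV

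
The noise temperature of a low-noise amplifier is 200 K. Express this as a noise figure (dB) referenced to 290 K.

2.28 dB

F = 1 + T_e/T₀ = 1 + 200/290 = 1.68966
NF = 10 log₁₀(1.68966) = 2.28 dB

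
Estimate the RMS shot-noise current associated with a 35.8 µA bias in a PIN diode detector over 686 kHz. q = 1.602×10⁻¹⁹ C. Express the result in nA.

I_n = √(2qI·B)
2qI·B = 2 × 1.602×10⁻¹⁹ × 3.58×10⁻⁵ × 6.86×10⁵ = 7.87×10⁻¹⁸ A²
I_n = √(7.87×10⁻¹⁸) = 2.81×10⁻⁹ A = 2.81 nA

2.81 nA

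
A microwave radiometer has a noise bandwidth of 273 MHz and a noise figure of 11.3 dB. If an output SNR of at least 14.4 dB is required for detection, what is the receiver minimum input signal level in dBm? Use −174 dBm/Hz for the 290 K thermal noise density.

−63.9 dBm

Sensitivity = −174 + 10 log₁₀(B) + NF + SNR_min
= −174 + 84.36 + 11.3 + 14.4
= −63.94 dBm → −63.9 dBm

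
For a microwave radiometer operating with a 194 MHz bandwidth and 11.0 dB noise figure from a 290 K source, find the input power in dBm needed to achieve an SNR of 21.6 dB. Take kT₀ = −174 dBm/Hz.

−58.5 dBm

Sensitivity = −174 + 10 log₁₀(B) + NF + SNR_min
= −174 + 82.88 + 11.0 + 21.6
= −58.52 dBm → −58.5 dBm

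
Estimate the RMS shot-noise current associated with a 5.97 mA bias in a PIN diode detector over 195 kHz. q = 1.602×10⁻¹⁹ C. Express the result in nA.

19.3 nA

I_n = √(2qI·B)
2qI·B = 2 × 1.602×10⁻¹⁹ × 5.97×10⁻³ × 1.95×10⁵ = 3.73×10⁻¹⁶ A²
I_n = √(3.73×10⁻¹⁶) = 1.93×10⁻⁸ A = 19.3 nA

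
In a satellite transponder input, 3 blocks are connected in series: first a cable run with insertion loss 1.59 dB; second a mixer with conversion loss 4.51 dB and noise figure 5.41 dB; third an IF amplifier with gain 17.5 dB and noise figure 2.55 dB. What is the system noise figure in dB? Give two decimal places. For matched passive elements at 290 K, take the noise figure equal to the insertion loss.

9.17 dB

Convert to linear (a loss of L dB is a gain of −L dB): F_i = 10^(NF_i/10), G_i = 10^(G_i,dB/10)
  Stage 1: F_1 = 10^(1.59/10) = 1.442, G_1 = 10^(−1.59/10) = 0.6934
  Stage 2: F_2 = 10^(5.41/10) = 3.475, G_2 = 10^(−4.51/10) = 0.3540
  Stage 3: F_3 = 10^(2.55/10) = 1.799, G_3 = 10^(17.5/10) = 56.23
Friis cascade:
  F = 1.442 + (3.475 − 1)/0.6934 + (1.799 − 1)/0.2455 = 8.266
NF = 10 log₁₀(8.266) = 9.17 dB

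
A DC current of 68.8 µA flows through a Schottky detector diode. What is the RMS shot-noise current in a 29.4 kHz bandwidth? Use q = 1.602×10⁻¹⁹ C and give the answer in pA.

805 pA

I_n = √(2qI·B)
2qI·B = 2 × 1.602×10⁻¹⁹ × 6.88×10⁻⁵ × 2.94×10⁴ = 6.48×10⁻¹⁹ A²
I_n = √(6.48×10⁻¹⁹) = 8.05×10⁻¹⁰ A = 805 pA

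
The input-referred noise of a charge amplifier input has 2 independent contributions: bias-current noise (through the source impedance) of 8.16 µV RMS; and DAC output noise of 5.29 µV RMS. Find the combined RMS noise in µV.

9.72 µV

Uncorrelated sources add in power (mean-square): V_tot = √(ΣV_i²)
V_tot = √[(8.16×10⁻⁶)² + (5.29×10⁻⁶)²] = 9.72×10⁻⁶ V = 9.72 µV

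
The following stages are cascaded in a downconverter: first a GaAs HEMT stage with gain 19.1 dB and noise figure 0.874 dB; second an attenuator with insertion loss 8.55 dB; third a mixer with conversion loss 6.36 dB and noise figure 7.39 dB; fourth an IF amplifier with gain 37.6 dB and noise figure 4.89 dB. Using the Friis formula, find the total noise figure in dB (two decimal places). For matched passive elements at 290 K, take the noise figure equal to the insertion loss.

3.96 dB

Convert to linear (a loss of L dB is a gain of −L dB): F_i = 10^(NF_i/10), G_i = 10^(G_i,dB/10)
  Stage 1: F_1 = 10^(0.874/10) = 1.223, G_1 = 10^(19.1/10) = 81.28
  Stage 2: F_2 = 10^(8.55/10) = 7.161, G_2 = 10^(−8.55/10) = 0.1396
  Stage 3: F_3 = 10^(7.39/10) = 5.483, G_3 = 10^(−6.36/10) = 0.2312
  Stage 4: F_4 = 10^(4.89/10) = 3.083, G_4 = 10^(37.6/10) = 5754
Friis cascade:
  F = 1.223 + (7.161 − 1)/81.28 + (5.483 − 1)/11.35 + (3.083 − 1)/2.624 = 2.488
NF = 10 log₁₀(2.488) = 3.96 dB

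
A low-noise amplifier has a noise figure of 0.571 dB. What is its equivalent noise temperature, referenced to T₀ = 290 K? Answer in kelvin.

40.7 K

F = 10^(0.571/10) = 1.14051
T_e = (F − 1)·T₀ = (1.14051 − 1) × 290 = 40.7 K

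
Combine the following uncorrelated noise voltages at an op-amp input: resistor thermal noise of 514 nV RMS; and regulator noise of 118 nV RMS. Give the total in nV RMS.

527 nV

Uncorrelated sources add in power (mean-square): V_tot = √(ΣV_i²)
V_tot = √[(5.14×10⁻⁷)² + (1.18×10⁻⁷)²] = 5.27×10⁻⁷ V = 527 nV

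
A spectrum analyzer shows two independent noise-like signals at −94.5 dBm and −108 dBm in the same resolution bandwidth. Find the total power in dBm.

−94.3 dBm

Convert to linear, add, convert back:
P₁ = 3.55×10⁻¹³ W, P₂ = 1.58×10⁻¹⁴ W
P_tot = 3.71×10⁻¹³ W → 10 log₁₀(P_tot / 10⁻³) = −94.3 dBm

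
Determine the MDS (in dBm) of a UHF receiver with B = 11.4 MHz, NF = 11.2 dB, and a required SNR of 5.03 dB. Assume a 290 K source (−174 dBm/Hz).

−87.2 dBm

Sensitivity = −174 + 10 log₁₀(B) + NF + SNR_min
= −174 + 70.57 + 11.2 + 5.03
= −87.20 dBm → −87.2 dBm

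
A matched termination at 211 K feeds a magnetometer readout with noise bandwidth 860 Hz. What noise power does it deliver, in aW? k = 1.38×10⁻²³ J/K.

2.50 aW

P_n = kTB = 1.38×10⁻²³ × 211 × 8.60×10² = 2.50×10⁻¹⁸ W = 2.50 aW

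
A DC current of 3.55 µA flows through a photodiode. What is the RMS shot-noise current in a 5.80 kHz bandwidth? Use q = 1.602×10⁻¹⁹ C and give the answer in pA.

81.2 pA

I_n = √(2qI·B)
2qI·B = 2 × 1.602×10⁻¹⁹ × 3.55×10⁻⁶ × 5.80×10³ = 6.60×10⁻²¹ A²
I_n = √(6.60×10⁻²¹) = 8.12×10⁻¹¹ A = 81.2 pA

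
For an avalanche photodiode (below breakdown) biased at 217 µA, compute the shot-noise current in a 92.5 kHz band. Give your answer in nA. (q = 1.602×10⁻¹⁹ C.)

I_n = √(2qI·B)
2qI·B = 2 × 1.602×10⁻¹⁹ × 2.17×10⁻⁴ × 9.25×10⁴ = 6.43×10⁻¹⁸ A²
I_n = √(6.43×10⁻¹⁸) = 2.54×10⁻⁹ A = 2.54 nA

2.54 nA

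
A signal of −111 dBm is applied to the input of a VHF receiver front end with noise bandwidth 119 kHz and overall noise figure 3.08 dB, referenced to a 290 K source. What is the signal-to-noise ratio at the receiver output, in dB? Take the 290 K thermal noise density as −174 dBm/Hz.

9.2 dB

Noise floor: N = −174 + 10 log₁₀(B) + NF
10 log₁₀(1.19×10⁵) = 50.76 dB
N = −174 + 50.76 + 3.08 = −120.16 dBm
SNR = P_sig − N = −111 − (−120.16) = 9.16 dB → 9.2 dB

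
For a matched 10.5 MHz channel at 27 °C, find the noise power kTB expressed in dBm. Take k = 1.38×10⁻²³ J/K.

T = 27 °C + 273.15 = 300.15 K
P_n = kTB = 1.38×10⁻²³ × 300.15 × 1.05×10⁷ = 4.35×10⁻¹⁴ W
In dBm: 10 log₁₀(4.35×10⁻¹⁴ / 10⁻³) = −103.6 dBm

−103.6 dBm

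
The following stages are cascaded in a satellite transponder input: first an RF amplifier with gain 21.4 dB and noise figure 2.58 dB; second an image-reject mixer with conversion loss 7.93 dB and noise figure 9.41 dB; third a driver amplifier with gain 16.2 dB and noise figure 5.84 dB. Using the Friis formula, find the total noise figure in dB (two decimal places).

Convert to linear (a loss of L dB is a gain of −L dB): F_i = 10^(NF_i/10), G_i = 10^(G_i,dB/10)
  Stage 1: F_1 = 10^(2.58/10) = 1.811, G_1 = 10^(21.4/10) = 138.0
  Stage 2: F_2 = 10^(9.41/10) = 8.730, G_2 = 10^(−7.93/10) = 0.1611
  Stage 3: F_3 = 10^(5.84/10) = 3.837, G_3 = 10^(16.2/10) = 41.69
Friis cascade:
  F = 1.811 + (8.730 − 1)/138.0 + (3.837 − 1)/22.23 = 1.995
NF = 10 log₁₀(1.995) = 3.00 dB

3.00 dB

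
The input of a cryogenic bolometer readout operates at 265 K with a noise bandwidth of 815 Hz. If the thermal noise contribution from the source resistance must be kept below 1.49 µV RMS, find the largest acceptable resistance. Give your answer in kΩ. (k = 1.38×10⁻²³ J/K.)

186 kΩ

Johnson–Nyquist: V_n = √(4kTRB) ⇒ R = V_n² / (4kTB)
4kTB = 4 × 1.38×10⁻²³ × 265 × 8.15×10² = 1.19×10⁻¹⁷
R = (1.49×10⁻⁶)² / 1.19×10⁻¹⁷ = 1.86×10⁵ Ω = 186 kΩ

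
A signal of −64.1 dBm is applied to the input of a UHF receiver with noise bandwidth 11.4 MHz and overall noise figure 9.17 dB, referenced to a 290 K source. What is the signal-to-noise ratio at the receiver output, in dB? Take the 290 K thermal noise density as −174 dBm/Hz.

30.2 dB

Noise floor: N = −174 + 10 log₁₀(B) + NF
10 log₁₀(1.14×10⁷) = 70.57 dB
N = −174 + 70.57 + 9.17 = −94.26 dBm
SNR = P_sig − N = −64.1 − (−94.26) = 30.16 dB → 30.2 dB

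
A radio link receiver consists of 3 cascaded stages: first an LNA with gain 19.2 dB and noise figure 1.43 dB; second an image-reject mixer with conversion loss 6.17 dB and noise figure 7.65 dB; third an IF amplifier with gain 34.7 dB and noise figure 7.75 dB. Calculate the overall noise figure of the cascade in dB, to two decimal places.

Convert to linear (a loss of L dB is a gain of −L dB): F_i = 10^(NF_i/10), G_i = 10^(G_i,dB/10)
  Stage 1: F_1 = 10^(1.43/10) = 1.390, G_1 = 10^(19.2/10) = 83.18
  Stage 2: F_2 = 10^(7.65/10) = 5.821, G_2 = 10^(−6.17/10) = 0.2415
  Stage 3: F_3 = 10^(7.75/10) = 5.957, G_3 = 10^(34.7/10) = 2951
Friis cascade:
  F = 1.390 + (5.821 − 1)/83.18 + (5.957 − 1)/20.09 = 1.695
NF = 10 log₁₀(1.695) = 2.29 dB

2.29 dB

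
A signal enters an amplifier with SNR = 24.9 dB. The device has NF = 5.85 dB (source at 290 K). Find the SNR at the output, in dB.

19.05 dB

By definition F = SNR_in/SNR_out, so in dB: SNR_out = SNR_in − NF
SNR_out = 24.9 − 5.85 = 19.05 dB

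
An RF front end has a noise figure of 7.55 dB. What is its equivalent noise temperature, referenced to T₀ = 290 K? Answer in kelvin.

F = 10^(7.55/10) = 5.68853
T_e = (F − 1)·T₀ = (5.68853 − 1) × 290 = 1360 K

1360 K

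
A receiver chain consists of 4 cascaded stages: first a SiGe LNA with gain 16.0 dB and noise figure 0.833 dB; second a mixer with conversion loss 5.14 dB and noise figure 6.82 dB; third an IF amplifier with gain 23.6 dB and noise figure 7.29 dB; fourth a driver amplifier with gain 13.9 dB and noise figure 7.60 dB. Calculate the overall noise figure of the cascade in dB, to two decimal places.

2.22 dB

Convert to linear (a loss of L dB is a gain of −L dB): F_i = 10^(NF_i/10), G_i = 10^(G_i,dB/10)
  Stage 1: F_1 = 10^(0.833/10) = 1.211, G_1 = 10^(16.0/10) = 39.81
  Stage 2: F_2 = 10^(6.82/10) = 4.808, G_2 = 10^(−5.14/10) = 0.3062
  Stage 3: F_3 = 10^(7.29/10) = 5.358, G_3 = 10^(23.6/10) = 229.1
  Stage 4: F_4 = 10^(7.60/10) = 5.754, G_4 = 10^(13.9/10) = 24.55
Friis cascade:
  F = 1.211 + (4.808 − 1)/39.81 + (5.358 − 1)/12.19 + (5.754 − 1)/2793 = 1.666
NF = 10 log₁₀(1.666) = 2.22 dB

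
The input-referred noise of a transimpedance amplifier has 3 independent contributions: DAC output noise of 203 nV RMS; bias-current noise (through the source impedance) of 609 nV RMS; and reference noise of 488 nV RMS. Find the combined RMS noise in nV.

Uncorrelated sources add in power (mean-square): V_tot = √(ΣV_i²)
V_tot = √[(2.03×10⁻⁷)² + (6.09×10⁻⁷)² + (4.88×10⁻⁷)²] = 8.06×10⁻⁷ V = 806 nV

806 nV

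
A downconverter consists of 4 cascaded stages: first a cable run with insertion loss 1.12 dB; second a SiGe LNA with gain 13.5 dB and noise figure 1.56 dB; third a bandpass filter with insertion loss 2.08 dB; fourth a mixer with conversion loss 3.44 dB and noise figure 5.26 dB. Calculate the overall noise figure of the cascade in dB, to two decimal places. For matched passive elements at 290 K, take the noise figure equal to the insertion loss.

3.24 dB

Convert to linear (a loss of L dB is a gain of −L dB): F_i = 10^(NF_i/10), G_i = 10^(G_i,dB/10)
  Stage 1: F_1 = 10^(1.12/10) = 1.294, G_1 = 10^(−1.12/10) = 0.7727
  Stage 2: F_2 = 10^(1.56/10) = 1.432, G_2 = 10^(13.5/10) = 22.39
  Stage 3: F_3 = 10^(2.08/10) = 1.614, G_3 = 10^(−2.08/10) = 0.6194
  Stage 4: F_4 = 10^(5.26/10) = 3.357, G_4 = 10^(−3.44/10) = 0.4529
Friis cascade:
  F = 1.294 + (1.432 − 1)/0.7727 + (1.614 − 1)/17.30 + (3.357 − 1)/10.72 = 2.109
NF = 10 log₁₀(2.109) = 3.24 dB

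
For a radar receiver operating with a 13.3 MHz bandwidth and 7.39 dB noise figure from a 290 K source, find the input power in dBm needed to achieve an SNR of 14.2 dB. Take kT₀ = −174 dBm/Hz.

Sensitivity = −174 + 10 log₁₀(B) + NF + SNR_min
= −174 + 71.24 + 7.39 + 14.2
= −81.17 dBm → −81.2 dBm

−81.2 dBm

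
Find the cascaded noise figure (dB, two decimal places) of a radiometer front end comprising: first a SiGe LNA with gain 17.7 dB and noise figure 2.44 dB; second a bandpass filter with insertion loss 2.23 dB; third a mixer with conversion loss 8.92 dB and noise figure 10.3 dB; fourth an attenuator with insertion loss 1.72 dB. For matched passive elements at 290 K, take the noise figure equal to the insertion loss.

Convert to linear (a loss of L dB is a gain of −L dB): F_i = 10^(NF_i/10), G_i = 10^(G_i,dB/10)
  Stage 1: F_1 = 10^(2.44/10) = 1.754, G_1 = 10^(17.7/10) = 58.88
  Stage 2: F_2 = 10^(2.23/10) = 1.671, G_2 = 10^(−2.23/10) = 0.5984
  Stage 3: F_3 = 10^(10.3/10) = 10.72, G_3 = 10^(−8.92/10) = 0.1282
  Stage 4: F_4 = 10^(1.72/10) = 1.486, G_4 = 10^(−1.72/10) = 0.6730
Friis cascade:
  F = 1.754 + (1.671 − 1)/58.88 + (10.72 − 1)/35.24 + (1.486 − 1)/4.519 = 2.149
NF = 10 log₁₀(2.149) = 3.32 dB

3.32 dB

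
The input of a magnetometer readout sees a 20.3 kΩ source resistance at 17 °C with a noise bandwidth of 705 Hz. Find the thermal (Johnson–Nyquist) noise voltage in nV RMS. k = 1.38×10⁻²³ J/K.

479 nV

T = 17 °C + 273.15 = 290.15 K
V_n = √(4kTRB)
4kTRB = 4 × 1.38×10⁻²³ × 290.15 × 2.03×10⁴ × 7.05×10² = 2.29×10⁻¹³ V²
V_n = √(2.29×10⁻¹³) = 4.79×10⁻⁷ V = 479 nV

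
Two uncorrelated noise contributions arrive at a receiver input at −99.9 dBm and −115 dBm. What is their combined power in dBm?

Convert to linear, add, convert back:
P₁ = 1.02×10⁻¹³ W, P₂ = 3.16×10⁻¹⁵ W
P_tot = 1.05×10⁻¹³ W → 10 log₁₀(P_tot / 10⁻³) = −99.8 dBm

−99.8 dBm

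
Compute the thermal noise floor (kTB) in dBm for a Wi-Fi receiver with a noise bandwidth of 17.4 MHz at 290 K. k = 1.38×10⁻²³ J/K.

P_n = kTB = 1.38×10⁻²³ × 290 × 1.74×10⁷ = 6.96×10⁻¹⁴ W
In dBm: 10 log₁₀(6.96×10⁻¹⁴ / 10⁻³) = −101.6 dBm

−101.6 dBm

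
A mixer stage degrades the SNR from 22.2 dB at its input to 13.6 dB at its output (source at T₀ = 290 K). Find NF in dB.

NF (dB) = SNR_in(dB) − SNR_out(dB) when the source is at T₀
NF = 22.2 − 13.6 = 8.6 dB

8.6 dB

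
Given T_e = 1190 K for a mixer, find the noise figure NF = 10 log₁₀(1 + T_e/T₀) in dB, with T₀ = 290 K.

7.08 dB

F = 1 + T_e/T₀ = 1 + 1190/290 = 5.10345
NF = 10 log₁₀(5.10345) = 7.08 dB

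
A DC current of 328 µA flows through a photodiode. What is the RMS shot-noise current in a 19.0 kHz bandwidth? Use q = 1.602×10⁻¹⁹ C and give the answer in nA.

1.41 nA

I_n = √(2qI·B)
2qI·B = 2 × 1.602×10⁻¹⁹ × 3.28×10⁻⁴ × 1.90×10⁴ = 2.00×10⁻¹⁸ A²
I_n = √(2.00×10⁻¹⁸) = 1.41×10⁻⁹ A = 1.41 nA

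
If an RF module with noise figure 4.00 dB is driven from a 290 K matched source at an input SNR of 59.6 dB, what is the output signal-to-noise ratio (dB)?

By definition F = SNR_in/SNR_out, so in dB: SNR_out = SNR_in − NF
SNR_out = 59.6 − 4.00 = 55.60 dB

55.60 dB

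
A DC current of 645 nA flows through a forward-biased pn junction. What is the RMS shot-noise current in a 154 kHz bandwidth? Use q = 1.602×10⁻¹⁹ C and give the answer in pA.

I_n = √(2qI·B)
2qI·B = 2 × 1.602×10⁻¹⁹ × 6.45×10⁻⁷ × 1.54×10⁵ = 3.18×10⁻²⁰ A²
I_n = √(3.18×10⁻²⁰) = 1.78×10⁻¹⁰ A = 178 pA

178 pA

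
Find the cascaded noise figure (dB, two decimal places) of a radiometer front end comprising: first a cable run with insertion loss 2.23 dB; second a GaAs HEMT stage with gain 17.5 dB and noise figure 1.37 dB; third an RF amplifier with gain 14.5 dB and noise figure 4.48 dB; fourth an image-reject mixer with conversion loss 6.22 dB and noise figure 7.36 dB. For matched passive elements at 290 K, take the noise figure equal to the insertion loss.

3.71 dB

Convert to linear (a loss of L dB is a gain of −L dB): F_i = 10^(NF_i/10), G_i = 10^(G_i,dB/10)
  Stage 1: F_1 = 10^(2.23/10) = 1.671, G_1 = 10^(−2.23/10) = 0.5984
  Stage 2: F_2 = 10^(1.37/10) = 1.371, G_2 = 10^(17.5/10) = 56.23
  Stage 3: F_3 = 10^(4.48/10) = 2.805, G_3 = 10^(14.5/10) = 28.18
  Stage 4: F_4 = 10^(7.36/10) = 5.445, G_4 = 10^(−6.22/10) = 0.2388
Friis cascade:
  F = 1.671 + (1.371 − 1)/0.5984 + (2.805 − 1)/33.65 + (5.445 − 1)/948.4 = 2.349
NF = 10 log₁₀(2.349) = 3.71 dB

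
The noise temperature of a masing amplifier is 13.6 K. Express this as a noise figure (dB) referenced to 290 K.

F = 1 + T_e/T₀ = 1 + 13.6/290 = 1.0469
NF = 10 log₁₀(1.0469) = 0.199 dB

0.199 dB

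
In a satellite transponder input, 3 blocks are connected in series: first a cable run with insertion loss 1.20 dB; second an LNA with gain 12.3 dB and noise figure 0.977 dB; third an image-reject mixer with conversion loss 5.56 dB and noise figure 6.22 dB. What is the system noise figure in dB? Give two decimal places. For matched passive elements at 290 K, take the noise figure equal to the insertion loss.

2.78 dB

Convert to linear (a loss of L dB is a gain of −L dB): F_i = 10^(NF_i/10), G_i = 10^(G_i,dB/10)
  Stage 1: F_1 = 10^(1.20/10) = 1.318, G_1 = 10^(−1.20/10) = 0.7586
  Stage 2: F_2 = 10^(0.977/10) = 1.252, G_2 = 10^(12.3/10) = 16.98
  Stage 3: F_3 = 10^(6.22/10) = 4.188, G_3 = 10^(−5.56/10) = 0.2780
Friis cascade:
  F = 1.318 + (1.252 − 1)/0.7586 + (4.188 − 1)/12.88 = 1.898
NF = 10 log₁₀(1.898) = 2.78 dB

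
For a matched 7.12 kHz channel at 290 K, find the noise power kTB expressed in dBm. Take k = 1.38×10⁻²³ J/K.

P_n = kTB = 1.38×10⁻²³ × 290 × 7.12×10³ = 2.85×10⁻¹⁷ W
In dBm: 10 log₁₀(2.85×10⁻¹⁷ / 10⁻³) = −135.5 dBm

−135.5 dBm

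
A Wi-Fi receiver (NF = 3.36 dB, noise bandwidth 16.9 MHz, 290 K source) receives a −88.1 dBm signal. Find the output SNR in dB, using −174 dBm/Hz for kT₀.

10.3 dB

Noise floor: N = −174 + 10 log₁₀(B) + NF
10 log₁₀(1.69×10⁷) = 72.28 dB
N = −174 + 72.28 + 3.36 = −98.36 dBm
SNR = P_sig − N = −88.1 − (−98.36) = 10.26 dB → 10.3 dB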